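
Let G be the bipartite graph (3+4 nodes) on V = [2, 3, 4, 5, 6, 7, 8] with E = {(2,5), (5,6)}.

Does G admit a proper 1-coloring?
Edge (2,5) forces its endpoints to differ, so 1 color is not enough.

No, G is not 1-colorable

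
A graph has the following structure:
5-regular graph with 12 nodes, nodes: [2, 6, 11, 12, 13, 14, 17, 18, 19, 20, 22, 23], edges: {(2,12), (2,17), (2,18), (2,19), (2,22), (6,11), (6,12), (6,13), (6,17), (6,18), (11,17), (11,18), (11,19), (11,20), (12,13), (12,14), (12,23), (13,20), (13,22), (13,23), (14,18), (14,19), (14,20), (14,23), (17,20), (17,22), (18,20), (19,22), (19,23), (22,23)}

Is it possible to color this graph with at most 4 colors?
A valid 4-coloring: color 1: [11, 14, 22]; color 2: [12, 17, 18, 19]; color 3: [2, 6, 20, 23]; color 4: [13].
(χ(G) = 4 ≤ 4.)

Yes, G is 4-colorable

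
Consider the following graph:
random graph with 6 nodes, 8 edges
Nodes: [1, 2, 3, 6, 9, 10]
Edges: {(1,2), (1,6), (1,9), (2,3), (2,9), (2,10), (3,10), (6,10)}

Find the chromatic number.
χ(G) = 3

Clique number ω(G) = 3 (lower bound: χ ≥ ω).
The clique on [1, 2, 9] has size 3, forcing χ ≥ 3, and the coloring below uses 3 colors, so χ(G) = 3.
A valid 3-coloring: color 1: [2, 6]; color 2: [1, 10]; color 3: [3, 9].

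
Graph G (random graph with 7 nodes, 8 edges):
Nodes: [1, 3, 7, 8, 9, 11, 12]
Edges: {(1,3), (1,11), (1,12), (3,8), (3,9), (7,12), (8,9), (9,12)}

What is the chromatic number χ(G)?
χ(G) = 3

Clique number ω(G) = 3 (lower bound: χ ≥ ω).
The clique on [3, 8, 9] has size 3, forcing χ ≥ 3, and the coloring below uses 3 colors, so χ(G) = 3.
A valid 3-coloring: color 1: [3, 11, 12]; color 2: [1, 7, 9]; color 3: [8].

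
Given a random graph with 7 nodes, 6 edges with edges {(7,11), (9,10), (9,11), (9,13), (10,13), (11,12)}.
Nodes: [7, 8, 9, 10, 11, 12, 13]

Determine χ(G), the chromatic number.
χ(G) = 3

Clique number ω(G) = 3 (lower bound: χ ≥ ω).
The clique on [9, 10, 13] has size 3, forcing χ ≥ 3, and the coloring below uses 3 colors, so χ(G) = 3.
A valid 3-coloring: color 1: [8, 10, 11]; color 2: [7, 9, 12]; color 3: [13].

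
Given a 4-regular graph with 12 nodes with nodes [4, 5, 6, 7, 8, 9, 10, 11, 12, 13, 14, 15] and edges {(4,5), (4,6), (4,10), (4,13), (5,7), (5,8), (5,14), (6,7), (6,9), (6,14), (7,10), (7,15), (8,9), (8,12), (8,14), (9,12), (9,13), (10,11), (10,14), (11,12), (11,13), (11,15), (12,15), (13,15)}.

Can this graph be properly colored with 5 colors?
Yes, G is 5-colorable

A valid 5-coloring: color 1: [4, 7, 9, 11, 14]; color 2: [5, 6, 10, 12, 13]; color 3: [8, 15].
(χ(G) = 3 ≤ 5.)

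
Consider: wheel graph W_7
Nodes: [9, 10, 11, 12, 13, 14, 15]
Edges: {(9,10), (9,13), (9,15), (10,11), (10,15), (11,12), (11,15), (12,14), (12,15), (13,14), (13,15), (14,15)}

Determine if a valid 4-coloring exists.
A valid 4-coloring: color 1: [15]; color 2: [10, 12, 13]; color 3: [9, 11, 14].
(χ(G) = 3 ≤ 4.)

Yes, G is 4-colorable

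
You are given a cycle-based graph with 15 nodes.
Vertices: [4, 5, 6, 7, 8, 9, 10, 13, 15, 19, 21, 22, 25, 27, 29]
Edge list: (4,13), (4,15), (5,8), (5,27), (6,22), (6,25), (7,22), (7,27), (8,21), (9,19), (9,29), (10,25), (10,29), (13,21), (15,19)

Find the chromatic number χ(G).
Clique number ω(G) = 2 (lower bound: χ ≥ ω).
Odd cycle [13, 21, 8, 5, 27, 7, 22, 6, 25, 10, 29, 9, 19, 15, 4] needs 3 colors (χ ≥ 3).
The coloring below uses 3 colors, so χ(G) = 3.
A valid 3-coloring: color 1: [8, 13, 15, 22, 25, 27, 29]; color 2: [4, 5, 6, 7, 9, 10, 21]; color 3: [19].

χ(G) = 3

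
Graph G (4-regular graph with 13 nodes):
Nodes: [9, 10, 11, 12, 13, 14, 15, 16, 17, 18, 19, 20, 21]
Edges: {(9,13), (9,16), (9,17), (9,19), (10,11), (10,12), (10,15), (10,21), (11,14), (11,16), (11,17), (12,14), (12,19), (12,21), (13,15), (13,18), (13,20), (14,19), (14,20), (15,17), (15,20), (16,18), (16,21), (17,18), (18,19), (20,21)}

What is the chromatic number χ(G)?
Clique number ω(G) = 3 (lower bound: χ ≥ ω).
The clique on [10, 12, 21] has size 3, forcing χ ≥ 3, and the coloring below uses 3 colors, so χ(G) = 3.
A valid 3-coloring: color 1: [9, 14, 15, 18, 21]; color 2: [10, 13, 16, 17, 19]; color 3: [11, 12, 20].

χ(G) = 3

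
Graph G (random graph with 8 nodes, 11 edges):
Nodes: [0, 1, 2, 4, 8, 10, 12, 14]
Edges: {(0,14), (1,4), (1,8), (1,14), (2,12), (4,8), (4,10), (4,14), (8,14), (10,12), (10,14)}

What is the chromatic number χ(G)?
χ(G) = 4

Clique number ω(G) = 4 (lower bound: χ ≥ ω).
The clique on [1, 4, 8, 14] has size 4, forcing χ ≥ 4, and the coloring below uses 4 colors, so χ(G) = 4.
A valid 4-coloring: color 1: [12, 14]; color 2: [0, 2, 4]; color 3: [8, 10]; color 4: [1].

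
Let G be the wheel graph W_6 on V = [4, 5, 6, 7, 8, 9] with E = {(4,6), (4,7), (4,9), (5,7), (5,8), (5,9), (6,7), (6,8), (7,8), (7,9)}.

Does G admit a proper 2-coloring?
No, G is not 2-colorable

The clique on vertices [5, 7, 8] has size 3 > 2, so it alone needs 3 colors.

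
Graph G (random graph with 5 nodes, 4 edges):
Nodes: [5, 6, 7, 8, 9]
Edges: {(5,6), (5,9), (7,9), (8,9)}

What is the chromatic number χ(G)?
χ(G) = 2

Clique number ω(G) = 2 (lower bound: χ ≥ ω).
The graph is bipartite (no odd cycle), so 2 colors suffice: χ(G) = 2.
A valid 2-coloring: color 1: [6, 9]; color 2: [5, 7, 8].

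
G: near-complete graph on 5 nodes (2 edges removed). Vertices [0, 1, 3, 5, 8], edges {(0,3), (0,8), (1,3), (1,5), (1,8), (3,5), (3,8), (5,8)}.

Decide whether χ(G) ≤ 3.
No, G is not 3-colorable

The clique on vertices [1, 3, 5, 8] has size 4 > 3, so it alone needs 4 colors.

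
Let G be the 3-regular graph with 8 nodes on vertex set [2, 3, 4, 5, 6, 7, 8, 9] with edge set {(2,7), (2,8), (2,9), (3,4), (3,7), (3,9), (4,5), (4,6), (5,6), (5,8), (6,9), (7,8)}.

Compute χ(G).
Clique number ω(G) = 3 (lower bound: χ ≥ ω).
The clique on [2, 7, 8] has size 3, forcing χ ≥ 3, and the coloring below uses 3 colors, so χ(G) = 3.
A valid 3-coloring: color 1: [4, 8, 9]; color 2: [5, 7]; color 3: [2, 3, 6].

χ(G) = 3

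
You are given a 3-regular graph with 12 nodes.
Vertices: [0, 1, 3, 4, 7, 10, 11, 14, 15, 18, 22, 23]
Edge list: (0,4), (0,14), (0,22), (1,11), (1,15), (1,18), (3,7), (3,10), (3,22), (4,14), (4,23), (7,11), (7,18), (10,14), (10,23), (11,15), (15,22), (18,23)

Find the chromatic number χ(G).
χ(G) = 3

Clique number ω(G) = 3 (lower bound: χ ≥ ω).
The clique on [0, 4, 14] has size 3, forcing χ ≥ 3, and the coloring below uses 3 colors, so χ(G) = 3.
A valid 3-coloring: color 1: [4, 10, 11, 18, 22]; color 2: [0, 3, 15, 23]; color 3: [1, 7, 14].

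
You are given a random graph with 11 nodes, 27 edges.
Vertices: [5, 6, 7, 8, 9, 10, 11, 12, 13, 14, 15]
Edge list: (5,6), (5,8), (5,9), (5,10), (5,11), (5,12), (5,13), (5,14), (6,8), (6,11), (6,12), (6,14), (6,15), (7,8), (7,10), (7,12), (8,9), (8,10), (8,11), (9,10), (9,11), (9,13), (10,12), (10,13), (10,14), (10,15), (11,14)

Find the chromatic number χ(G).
χ(G) = 4

Clique number ω(G) = 4 (lower bound: χ ≥ ω).
The clique on [5, 8, 9, 10] has size 4, forcing χ ≥ 4, and the coloring below uses 4 colors, so χ(G) = 4.
A valid 4-coloring: color 1: [5, 7, 15]; color 2: [10, 11]; color 3: [8, 12, 13, 14]; color 4: [6, 9].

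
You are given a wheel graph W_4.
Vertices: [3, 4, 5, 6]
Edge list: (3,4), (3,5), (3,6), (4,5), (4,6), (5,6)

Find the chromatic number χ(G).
Clique number ω(G) = 4 (lower bound: χ ≥ ω).
The clique on [3, 4, 5, 6] has size 4, forcing χ ≥ 4, and the coloring below uses 4 colors, so χ(G) = 4.
A valid 4-coloring: color 1: [3]; color 2: [4]; color 3: [5]; color 4: [6].

χ(G) = 4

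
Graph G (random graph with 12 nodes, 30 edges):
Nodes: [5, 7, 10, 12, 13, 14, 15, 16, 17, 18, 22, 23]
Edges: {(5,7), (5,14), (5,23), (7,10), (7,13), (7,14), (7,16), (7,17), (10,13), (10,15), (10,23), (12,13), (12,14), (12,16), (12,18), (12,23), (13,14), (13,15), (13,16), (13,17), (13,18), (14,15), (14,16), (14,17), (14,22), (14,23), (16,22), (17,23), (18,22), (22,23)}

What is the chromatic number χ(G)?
χ(G) = 4

Clique number ω(G) = 4 (lower bound: χ ≥ ω).
The clique on [12, 13, 14, 16] has size 4, forcing χ ≥ 4, and the coloring below uses 4 colors, so χ(G) = 4.
A valid 4-coloring: color 1: [10, 14, 18]; color 2: [13, 23]; color 3: [7, 12, 15, 22]; color 4: [5, 16, 17].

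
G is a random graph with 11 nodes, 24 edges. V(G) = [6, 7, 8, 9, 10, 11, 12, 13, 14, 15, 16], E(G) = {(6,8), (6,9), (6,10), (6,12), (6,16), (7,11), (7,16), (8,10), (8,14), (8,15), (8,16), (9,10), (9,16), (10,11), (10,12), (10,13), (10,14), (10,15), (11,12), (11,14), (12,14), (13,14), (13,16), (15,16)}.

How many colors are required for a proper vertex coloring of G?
χ(G) = 4

Clique number ω(G) = 4 (lower bound: χ ≥ ω).
The clique on [10, 11, 12, 14] has size 4, forcing χ ≥ 4, and the coloring below uses 4 colors, so χ(G) = 4.
A valid 4-coloring: color 1: [10, 16]; color 2: [6, 7, 14, 15]; color 3: [8, 9, 11, 13]; color 4: [12].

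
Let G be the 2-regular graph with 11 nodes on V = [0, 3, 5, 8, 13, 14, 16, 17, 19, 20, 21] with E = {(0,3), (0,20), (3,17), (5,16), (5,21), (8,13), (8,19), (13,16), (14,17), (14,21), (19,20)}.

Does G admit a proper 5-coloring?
A valid 5-coloring: color 1: [3, 8, 14, 16, 20]; color 2: [0, 5, 13, 17, 19]; color 3: [21].
(χ(G) = 3 ≤ 5.)

Yes, G is 5-colorable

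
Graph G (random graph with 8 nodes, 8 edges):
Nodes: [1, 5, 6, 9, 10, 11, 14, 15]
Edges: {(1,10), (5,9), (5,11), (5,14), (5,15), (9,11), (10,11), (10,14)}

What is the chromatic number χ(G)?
χ(G) = 3

Clique number ω(G) = 3 (lower bound: χ ≥ ω).
The clique on [5, 9, 11] has size 3, forcing χ ≥ 3, and the coloring below uses 3 colors, so χ(G) = 3.
A valid 3-coloring: color 1: [5, 6, 10]; color 2: [1, 11, 14, 15]; color 3: [9].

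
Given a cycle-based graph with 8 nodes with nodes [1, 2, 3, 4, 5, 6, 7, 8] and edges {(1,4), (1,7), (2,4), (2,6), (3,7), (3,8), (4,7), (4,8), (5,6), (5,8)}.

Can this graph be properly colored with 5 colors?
Yes, G is 5-colorable

A valid 5-coloring: color 1: [3, 4, 5]; color 2: [2, 7, 8]; color 3: [1, 6].
(χ(G) = 3 ≤ 5.)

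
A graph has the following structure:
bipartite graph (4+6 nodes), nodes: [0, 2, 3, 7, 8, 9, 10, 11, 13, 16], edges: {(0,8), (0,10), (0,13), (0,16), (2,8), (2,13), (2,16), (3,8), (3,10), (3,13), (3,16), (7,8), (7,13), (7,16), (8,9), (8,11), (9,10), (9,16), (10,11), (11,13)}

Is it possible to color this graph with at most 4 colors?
Yes, G is 4-colorable

A valid 4-coloring: color 1: [8, 10, 13, 16]; color 2: [0, 2, 3, 7, 9, 11].
(χ(G) = 2 ≤ 4.)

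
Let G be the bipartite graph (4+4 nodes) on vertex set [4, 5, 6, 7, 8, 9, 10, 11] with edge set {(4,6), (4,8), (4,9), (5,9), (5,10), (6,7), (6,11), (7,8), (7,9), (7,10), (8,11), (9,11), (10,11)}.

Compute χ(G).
Clique number ω(G) = 2 (lower bound: χ ≥ ω).
The graph is bipartite (no odd cycle), so 2 colors suffice: χ(G) = 2.
A valid 2-coloring: color 1: [4, 5, 7, 11]; color 2: [6, 8, 9, 10].

χ(G) = 2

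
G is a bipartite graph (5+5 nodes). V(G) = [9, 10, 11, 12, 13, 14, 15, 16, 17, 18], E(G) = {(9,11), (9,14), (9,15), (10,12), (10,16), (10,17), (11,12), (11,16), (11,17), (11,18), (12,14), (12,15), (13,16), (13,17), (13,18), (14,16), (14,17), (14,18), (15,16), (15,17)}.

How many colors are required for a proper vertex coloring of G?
χ(G) = 2

Clique number ω(G) = 2 (lower bound: χ ≥ ω).
The graph is bipartite (no odd cycle), so 2 colors suffice: χ(G) = 2.
A valid 2-coloring: color 1: [9, 12, 16, 17, 18]; color 2: [10, 11, 13, 14, 15].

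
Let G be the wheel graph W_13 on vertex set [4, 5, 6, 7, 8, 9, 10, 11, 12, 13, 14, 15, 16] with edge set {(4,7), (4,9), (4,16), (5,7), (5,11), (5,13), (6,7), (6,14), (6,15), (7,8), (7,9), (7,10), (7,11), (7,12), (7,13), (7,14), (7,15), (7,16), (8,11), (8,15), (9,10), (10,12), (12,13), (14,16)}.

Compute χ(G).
χ(G) = 3

Clique number ω(G) = 3 (lower bound: χ ≥ ω).
The clique on [4, 7, 16] has size 3, forcing χ ≥ 3, and the coloring below uses 3 colors, so χ(G) = 3.
A valid 3-coloring: color 1: [7]; color 2: [5, 6, 8, 9, 12, 16]; color 3: [4, 10, 11, 13, 14, 15].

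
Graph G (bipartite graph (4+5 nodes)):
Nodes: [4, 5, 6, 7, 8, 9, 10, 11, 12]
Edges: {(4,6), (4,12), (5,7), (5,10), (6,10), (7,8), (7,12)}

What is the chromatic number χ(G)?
χ(G) = 2

Clique number ω(G) = 2 (lower bound: χ ≥ ω).
The graph is bipartite (no odd cycle), so 2 colors suffice: χ(G) = 2.
A valid 2-coloring: color 1: [4, 7, 9, 10, 11]; color 2: [5, 6, 8, 12].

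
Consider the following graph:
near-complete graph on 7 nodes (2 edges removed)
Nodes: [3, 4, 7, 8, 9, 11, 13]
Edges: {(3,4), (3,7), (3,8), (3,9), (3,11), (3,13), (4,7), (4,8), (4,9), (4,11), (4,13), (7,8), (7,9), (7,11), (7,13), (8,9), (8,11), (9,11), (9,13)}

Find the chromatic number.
χ(G) = 6

Clique number ω(G) = 6 (lower bound: χ ≥ ω).
The clique on [3, 4, 7, 8, 9, 11] has size 6, forcing χ ≥ 6, and the coloring below uses 6 colors, so χ(G) = 6.
A valid 6-coloring: color 1: [4]; color 2: [3]; color 3: [9]; color 4: [7]; color 5: [8, 13]; color 6: [11].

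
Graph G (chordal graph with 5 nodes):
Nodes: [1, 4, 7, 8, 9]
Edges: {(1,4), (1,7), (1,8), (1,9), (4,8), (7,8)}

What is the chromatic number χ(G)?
Clique number ω(G) = 3 (lower bound: χ ≥ ω).
The clique on [1, 4, 8] has size 3, forcing χ ≥ 3, and the coloring below uses 3 colors, so χ(G) = 3.
A valid 3-coloring: color 1: [1]; color 2: [8, 9]; color 3: [4, 7].

χ(G) = 3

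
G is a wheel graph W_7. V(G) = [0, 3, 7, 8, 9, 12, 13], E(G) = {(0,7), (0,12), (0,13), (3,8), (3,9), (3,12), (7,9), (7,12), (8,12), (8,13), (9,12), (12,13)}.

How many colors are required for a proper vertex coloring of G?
Clique number ω(G) = 3 (lower bound: χ ≥ ω).
The clique on [0, 12, 13] has size 3, forcing χ ≥ 3, and the coloring below uses 3 colors, so χ(G) = 3.
A valid 3-coloring: color 1: [12]; color 2: [0, 8, 9]; color 3: [3, 7, 13].

χ(G) = 3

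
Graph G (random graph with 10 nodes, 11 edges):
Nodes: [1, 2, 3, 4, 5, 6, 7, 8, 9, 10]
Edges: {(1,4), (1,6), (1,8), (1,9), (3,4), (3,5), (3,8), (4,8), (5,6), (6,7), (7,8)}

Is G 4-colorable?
Yes, G is 4-colorable

A valid 4-coloring: color 1: [1, 2, 3, 7, 10]; color 2: [6, 8, 9]; color 3: [4, 5].
(χ(G) = 3 ≤ 4.)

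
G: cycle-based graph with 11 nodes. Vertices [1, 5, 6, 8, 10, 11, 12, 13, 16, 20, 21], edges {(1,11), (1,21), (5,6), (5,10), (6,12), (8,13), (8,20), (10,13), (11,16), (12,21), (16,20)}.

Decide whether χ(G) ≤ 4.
Yes, G is 4-colorable

A valid 4-coloring: color 1: [1, 5, 8, 12, 16]; color 2: [6, 10, 11, 20, 21]; color 3: [13].
(χ(G) = 3 ≤ 4.)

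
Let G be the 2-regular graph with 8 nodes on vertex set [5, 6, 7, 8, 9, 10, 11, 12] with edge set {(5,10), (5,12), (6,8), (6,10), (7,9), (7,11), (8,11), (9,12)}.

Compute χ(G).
χ(G) = 2

Clique number ω(G) = 2 (lower bound: χ ≥ ω).
The graph is bipartite (no odd cycle), so 2 colors suffice: χ(G) = 2.
A valid 2-coloring: color 1: [7, 8, 10, 12]; color 2: [5, 6, 9, 11].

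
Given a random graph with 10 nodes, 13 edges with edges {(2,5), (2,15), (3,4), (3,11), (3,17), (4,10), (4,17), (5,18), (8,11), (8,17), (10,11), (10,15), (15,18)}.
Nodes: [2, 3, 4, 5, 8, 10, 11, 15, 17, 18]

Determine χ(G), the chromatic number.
Clique number ω(G) = 3 (lower bound: χ ≥ ω).
The clique on [3, 4, 17] has size 3, forcing χ ≥ 3, and the coloring below uses 3 colors, so χ(G) = 3.
A valid 3-coloring: color 1: [2, 3, 8, 10, 18]; color 2: [5, 11, 15, 17]; color 3: [4].

χ(G) = 3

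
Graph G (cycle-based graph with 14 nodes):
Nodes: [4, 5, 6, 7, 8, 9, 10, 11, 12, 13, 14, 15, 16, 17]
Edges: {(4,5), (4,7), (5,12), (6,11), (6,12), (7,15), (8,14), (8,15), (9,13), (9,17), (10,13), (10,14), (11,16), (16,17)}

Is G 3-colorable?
A valid 3-coloring: color 1: [4, 11, 12, 13, 14, 15, 17]; color 2: [5, 6, 7, 8, 9, 10, 16].
(χ(G) = 2 ≤ 3.)

Yes, G is 3-colorable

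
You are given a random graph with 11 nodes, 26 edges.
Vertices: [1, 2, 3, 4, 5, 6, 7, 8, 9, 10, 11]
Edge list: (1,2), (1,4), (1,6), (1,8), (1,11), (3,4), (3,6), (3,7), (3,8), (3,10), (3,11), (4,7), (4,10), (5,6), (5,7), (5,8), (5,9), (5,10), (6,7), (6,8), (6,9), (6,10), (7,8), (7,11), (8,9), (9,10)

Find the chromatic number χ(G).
Clique number ω(G) = 4 (lower bound: χ ≥ ω).
The clique on [3, 6, 7, 8] has size 4, forcing χ ≥ 4, and the coloring below uses 4 colors, so χ(G) = 4.
A valid 4-coloring: color 1: [2, 4, 6, 11]; color 2: [1, 3, 5]; color 3: [7, 9]; color 4: [8, 10].

χ(G) = 4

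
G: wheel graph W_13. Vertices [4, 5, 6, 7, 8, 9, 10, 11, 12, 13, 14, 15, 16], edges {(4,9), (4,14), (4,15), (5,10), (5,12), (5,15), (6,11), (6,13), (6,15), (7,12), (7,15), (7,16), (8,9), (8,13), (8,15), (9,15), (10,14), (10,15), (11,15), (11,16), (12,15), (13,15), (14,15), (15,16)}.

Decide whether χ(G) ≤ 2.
The clique on vertices [4, 9, 15] has size 3 > 2, so it alone needs 3 colors.

No, G is not 2-colorable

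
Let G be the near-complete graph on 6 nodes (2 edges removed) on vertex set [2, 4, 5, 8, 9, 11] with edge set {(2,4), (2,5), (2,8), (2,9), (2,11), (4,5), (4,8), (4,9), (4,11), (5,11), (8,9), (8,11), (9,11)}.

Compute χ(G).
χ(G) = 5

Clique number ω(G) = 5 (lower bound: χ ≥ ω).
The clique on [2, 4, 8, 9, 11] has size 5, forcing χ ≥ 5, and the coloring below uses 5 colors, so χ(G) = 5.
A valid 5-coloring: color 1: [11]; color 2: [4]; color 3: [2]; color 4: [5, 9]; color 5: [8].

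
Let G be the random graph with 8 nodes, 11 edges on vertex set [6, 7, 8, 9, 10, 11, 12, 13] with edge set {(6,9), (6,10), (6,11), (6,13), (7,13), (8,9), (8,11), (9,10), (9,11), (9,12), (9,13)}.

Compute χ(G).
χ(G) = 3

Clique number ω(G) = 3 (lower bound: χ ≥ ω).
The clique on [8, 9, 11] has size 3, forcing χ ≥ 3, and the coloring below uses 3 colors, so χ(G) = 3.
A valid 3-coloring: color 1: [7, 9]; color 2: [6, 8, 12]; color 3: [10, 11, 13].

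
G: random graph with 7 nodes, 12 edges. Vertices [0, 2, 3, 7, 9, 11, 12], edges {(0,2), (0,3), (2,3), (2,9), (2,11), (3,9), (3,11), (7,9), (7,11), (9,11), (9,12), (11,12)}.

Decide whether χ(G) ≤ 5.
A valid 5-coloring: color 1: [0, 11]; color 2: [9]; color 3: [2, 7, 12]; color 4: [3].
(χ(G) = 4 ≤ 5.)

Yes, G is 5-colorable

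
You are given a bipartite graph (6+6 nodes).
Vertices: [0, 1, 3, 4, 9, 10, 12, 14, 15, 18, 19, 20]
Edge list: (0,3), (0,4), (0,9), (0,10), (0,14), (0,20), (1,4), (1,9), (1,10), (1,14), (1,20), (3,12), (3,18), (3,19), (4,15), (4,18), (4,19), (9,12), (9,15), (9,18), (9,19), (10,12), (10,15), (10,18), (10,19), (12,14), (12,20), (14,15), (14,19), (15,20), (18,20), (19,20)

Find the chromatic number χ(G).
Clique number ω(G) = 2 (lower bound: χ ≥ ω).
The graph is bipartite (no odd cycle), so 2 colors suffice: χ(G) = 2.
A valid 2-coloring: color 1: [0, 1, 12, 15, 18, 19]; color 2: [3, 4, 9, 10, 14, 20].

χ(G) = 2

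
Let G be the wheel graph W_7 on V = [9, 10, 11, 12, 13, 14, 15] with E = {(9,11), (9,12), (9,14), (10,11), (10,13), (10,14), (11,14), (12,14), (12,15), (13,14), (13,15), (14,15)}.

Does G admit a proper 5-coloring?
A valid 5-coloring: color 1: [14]; color 2: [9, 10, 15]; color 3: [11, 12, 13].
(χ(G) = 3 ≤ 5.)

Yes, G is 5-colorable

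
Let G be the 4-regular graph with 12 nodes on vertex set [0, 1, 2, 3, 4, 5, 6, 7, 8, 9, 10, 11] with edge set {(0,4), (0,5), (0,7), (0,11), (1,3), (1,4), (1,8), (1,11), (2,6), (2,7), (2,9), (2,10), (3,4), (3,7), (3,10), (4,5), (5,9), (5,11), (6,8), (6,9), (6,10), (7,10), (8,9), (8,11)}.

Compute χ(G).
χ(G) = 3

Clique number ω(G) = 3 (lower bound: χ ≥ ω).
The clique on [0, 5, 11] has size 3, forcing χ ≥ 3, and the coloring below uses 3 colors, so χ(G) = 3.
A valid 3-coloring: color 1: [4, 9, 10, 11]; color 2: [0, 2, 3, 8]; color 3: [1, 5, 6, 7].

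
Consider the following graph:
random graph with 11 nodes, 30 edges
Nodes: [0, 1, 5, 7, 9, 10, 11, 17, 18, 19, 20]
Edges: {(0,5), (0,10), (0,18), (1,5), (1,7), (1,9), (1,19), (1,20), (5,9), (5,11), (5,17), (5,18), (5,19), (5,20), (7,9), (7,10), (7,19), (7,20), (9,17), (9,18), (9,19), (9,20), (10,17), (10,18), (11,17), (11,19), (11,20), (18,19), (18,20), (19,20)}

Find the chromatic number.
Clique number ω(G) = 5 (lower bound: χ ≥ ω).
The clique on [1, 5, 9, 19, 20] has size 5, forcing χ ≥ 5, and the coloring below uses 5 colors, so χ(G) = 5.
A valid 5-coloring: color 1: [5, 7]; color 2: [10, 19]; color 3: [0, 17, 20]; color 4: [9, 11]; color 5: [1, 18].

χ(G) = 5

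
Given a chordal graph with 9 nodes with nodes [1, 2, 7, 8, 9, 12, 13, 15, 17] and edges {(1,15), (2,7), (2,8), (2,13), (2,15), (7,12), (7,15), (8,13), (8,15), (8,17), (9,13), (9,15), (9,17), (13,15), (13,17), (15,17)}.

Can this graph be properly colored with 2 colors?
The clique on vertices [8, 13, 15, 17] has size 4 > 2, so it alone needs 4 colors.

No, G is not 2-colorable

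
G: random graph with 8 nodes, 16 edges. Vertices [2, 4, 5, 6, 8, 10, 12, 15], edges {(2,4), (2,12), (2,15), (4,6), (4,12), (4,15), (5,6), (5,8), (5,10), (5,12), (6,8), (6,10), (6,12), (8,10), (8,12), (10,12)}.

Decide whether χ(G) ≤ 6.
A valid 6-coloring: color 1: [12, 15]; color 2: [2, 6]; color 3: [4, 8]; color 4: [10]; color 5: [5].
(χ(G) = 5 ≤ 6.)

Yes, G is 6-colorable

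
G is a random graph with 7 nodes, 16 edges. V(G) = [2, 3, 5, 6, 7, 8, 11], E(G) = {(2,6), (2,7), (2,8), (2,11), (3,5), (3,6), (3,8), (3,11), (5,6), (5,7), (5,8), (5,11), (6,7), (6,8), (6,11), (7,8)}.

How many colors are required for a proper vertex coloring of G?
χ(G) = 4

Clique number ω(G) = 4 (lower bound: χ ≥ ω).
The clique on [2, 6, 7, 8] has size 4, forcing χ ≥ 4, and the coloring below uses 4 colors, so χ(G) = 4.
A valid 4-coloring: color 1: [6]; color 2: [8, 11]; color 3: [2, 5]; color 4: [3, 7].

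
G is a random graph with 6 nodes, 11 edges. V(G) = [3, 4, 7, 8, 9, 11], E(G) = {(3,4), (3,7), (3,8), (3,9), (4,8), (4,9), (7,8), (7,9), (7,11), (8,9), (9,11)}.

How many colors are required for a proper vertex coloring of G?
Clique number ω(G) = 4 (lower bound: χ ≥ ω).
The clique on [3, 4, 8, 9] has size 4, forcing χ ≥ 4, and the coloring below uses 4 colors, so χ(G) = 4.
A valid 4-coloring: color 1: [9]; color 2: [3, 11]; color 3: [8]; color 4: [4, 7].

χ(G) = 4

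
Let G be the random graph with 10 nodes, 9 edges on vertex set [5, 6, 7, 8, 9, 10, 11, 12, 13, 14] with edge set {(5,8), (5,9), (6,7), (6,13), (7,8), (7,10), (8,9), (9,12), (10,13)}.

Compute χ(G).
Clique number ω(G) = 3 (lower bound: χ ≥ ω).
The clique on [5, 8, 9] has size 3, forcing χ ≥ 3, and the coloring below uses 3 colors, so χ(G) = 3.
A valid 3-coloring: color 1: [6, 8, 10, 11, 12, 14]; color 2: [7, 9, 13]; color 3: [5].

χ(G) = 3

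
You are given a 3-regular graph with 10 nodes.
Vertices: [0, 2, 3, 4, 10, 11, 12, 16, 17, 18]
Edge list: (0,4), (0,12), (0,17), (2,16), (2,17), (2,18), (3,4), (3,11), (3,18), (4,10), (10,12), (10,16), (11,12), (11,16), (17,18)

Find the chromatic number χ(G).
χ(G) = 3

Clique number ω(G) = 3 (lower bound: χ ≥ ω).
The clique on [2, 17, 18] has size 3, forcing χ ≥ 3, and the coloring below uses 3 colors, so χ(G) = 3.
A valid 3-coloring: color 1: [4, 12, 16, 17]; color 2: [0, 10, 11, 18]; color 3: [2, 3].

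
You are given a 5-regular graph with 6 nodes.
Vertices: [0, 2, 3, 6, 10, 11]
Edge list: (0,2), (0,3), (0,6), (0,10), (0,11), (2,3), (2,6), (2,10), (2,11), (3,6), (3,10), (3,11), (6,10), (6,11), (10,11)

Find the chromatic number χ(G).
Clique number ω(G) = 6 (lower bound: χ ≥ ω).
The clique on [0, 2, 3, 6, 10, 11] has size 6, forcing χ ≥ 6, and the coloring below uses 6 colors, so χ(G) = 6.
A valid 6-coloring: color 1: [3]; color 2: [6]; color 3: [10]; color 4: [0]; color 5: [2]; color 6: [11].

χ(G) = 6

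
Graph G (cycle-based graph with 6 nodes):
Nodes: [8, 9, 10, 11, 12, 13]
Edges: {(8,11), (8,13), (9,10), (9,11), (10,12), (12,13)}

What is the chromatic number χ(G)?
Clique number ω(G) = 2 (lower bound: χ ≥ ω).
The graph is bipartite (no odd cycle), so 2 colors suffice: χ(G) = 2.
A valid 2-coloring: color 1: [10, 11, 13]; color 2: [8, 9, 12].

χ(G) = 2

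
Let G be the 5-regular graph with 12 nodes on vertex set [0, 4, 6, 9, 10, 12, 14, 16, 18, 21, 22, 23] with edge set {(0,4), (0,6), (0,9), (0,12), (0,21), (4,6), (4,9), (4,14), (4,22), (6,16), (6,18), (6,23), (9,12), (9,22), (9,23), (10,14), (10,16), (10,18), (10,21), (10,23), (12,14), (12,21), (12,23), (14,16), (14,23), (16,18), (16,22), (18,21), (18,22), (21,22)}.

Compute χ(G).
Clique number ω(G) = 3 (lower bound: χ ≥ ω).
Suppose a proper 3-coloring c exists. The clique [0, 4, 6] takes 3 distinct colors; by symmetry let c(0) = 1, c(4) = 2, c(6) = 3.
- Vertex 9: neighbors [0, 4] already have colors [1, 2] ⇒ c(9) = 3.
- Vertex 12: neighbors [0, 9] already have colors [1, 3] ⇒ c(12) = 2.
- Vertex 21: neighbors [0, 12] already have colors [1, 2] ⇒ c(21) = 3.
- Vertex 22: neighbors [4, 9] already have colors [2, 3] ⇒ c(22) = 1.
- Vertex 16: neighbors [22, 6] already have colors [1, 3] ⇒ c(16) = 2.
- Vertex 18: neighbors [22, 16, 6] already have colors [1, 2, 3] — all 3 colors blocked. Contradiction.
The forced assignments end in a contradiction, so G has no proper 3-coloring (χ ≥ 4).
The coloring below uses 4 colors, so χ(G) = 4.
A valid 4-coloring: color 1: [9, 16, 21]; color 2: [0, 18, 23]; color 3: [4, 10, 12]; color 4: [6, 14, 22].

χ(G) = 4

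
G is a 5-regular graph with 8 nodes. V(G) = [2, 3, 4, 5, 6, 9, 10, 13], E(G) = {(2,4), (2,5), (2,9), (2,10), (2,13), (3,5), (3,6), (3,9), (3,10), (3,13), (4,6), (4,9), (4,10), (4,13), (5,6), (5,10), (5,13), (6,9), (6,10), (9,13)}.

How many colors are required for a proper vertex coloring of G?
χ(G) = 4

Clique number ω(G) = 4 (lower bound: χ ≥ ω).
The clique on [2, 4, 9, 13] has size 4, forcing χ ≥ 4, and the coloring below uses 4 colors, so χ(G) = 4.
A valid 4-coloring: color 1: [5, 9]; color 2: [2, 6]; color 3: [3, 4]; color 4: [10, 13].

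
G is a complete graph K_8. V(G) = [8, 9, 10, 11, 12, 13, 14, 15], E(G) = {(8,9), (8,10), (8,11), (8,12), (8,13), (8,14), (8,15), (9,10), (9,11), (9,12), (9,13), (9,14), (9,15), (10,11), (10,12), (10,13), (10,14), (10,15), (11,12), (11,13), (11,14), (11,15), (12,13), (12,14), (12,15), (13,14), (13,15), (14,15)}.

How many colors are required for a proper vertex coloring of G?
χ(G) = 8

Clique number ω(G) = 8 (lower bound: χ ≥ ω).
The clique on [8, 9, 10, 11, 12, 13, 14, 15] has size 8, forcing χ ≥ 8, and the coloring below uses 8 colors, so χ(G) = 8.
A valid 8-coloring: color 1: [13]; color 2: [11]; color 3: [12]; color 4: [10]; color 5: [9]; color 6: [14]; color 7: [15]; color 8: [8].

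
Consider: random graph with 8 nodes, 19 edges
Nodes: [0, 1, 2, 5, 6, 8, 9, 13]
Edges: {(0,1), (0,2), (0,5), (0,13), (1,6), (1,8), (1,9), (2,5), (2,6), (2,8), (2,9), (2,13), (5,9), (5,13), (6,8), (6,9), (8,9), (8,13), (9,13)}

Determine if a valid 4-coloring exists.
Yes, G is 4-colorable

A valid 4-coloring: color 1: [0, 9]; color 2: [1, 2]; color 3: [5, 8]; color 4: [6, 13].
(χ(G) = 4 ≤ 4.)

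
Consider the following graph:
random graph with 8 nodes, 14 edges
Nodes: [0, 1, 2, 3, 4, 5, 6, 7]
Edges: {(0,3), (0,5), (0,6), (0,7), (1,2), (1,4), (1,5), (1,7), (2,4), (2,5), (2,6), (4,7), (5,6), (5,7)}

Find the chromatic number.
χ(G) = 4

Clique number ω(G) = 3 (lower bound: χ ≥ ω).
Odd cycle [0, 7, 1, 2, 6] needs 3 colors (χ ≥ 3).
Vertex 5 is adjacent to every vertex of [0, 1, 2, 6, 7], which already need 3 colors among themselves, so 5 needs a new color (χ ≥ 4).
The coloring below uses 4 colors, so χ(G) = 4.
A valid 4-coloring: color 1: [3, 4, 5]; color 2: [2, 7]; color 3: [0, 1]; color 4: [6].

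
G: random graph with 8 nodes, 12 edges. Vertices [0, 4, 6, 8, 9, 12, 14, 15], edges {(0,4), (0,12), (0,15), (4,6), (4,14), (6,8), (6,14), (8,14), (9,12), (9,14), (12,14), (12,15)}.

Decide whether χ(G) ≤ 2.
No, G is not 2-colorable

The clique on vertices [0, 12, 15] has size 3 > 2, so it alone needs 3 colors.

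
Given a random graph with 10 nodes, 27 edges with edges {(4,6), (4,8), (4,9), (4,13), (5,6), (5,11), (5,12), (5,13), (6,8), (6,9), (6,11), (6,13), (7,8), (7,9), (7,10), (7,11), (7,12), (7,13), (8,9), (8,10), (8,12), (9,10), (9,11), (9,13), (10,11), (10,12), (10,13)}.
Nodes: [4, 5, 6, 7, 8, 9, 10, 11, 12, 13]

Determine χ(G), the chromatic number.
Clique number ω(G) = 4 (lower bound: χ ≥ ω).
The clique on [7, 8, 9, 10] has size 4, forcing χ ≥ 4, and the coloring below uses 4 colors, so χ(G) = 4.
A valid 4-coloring: color 1: [9, 12]; color 2: [6, 7]; color 3: [8, 11, 13]; color 4: [4, 5, 10].

χ(G) = 4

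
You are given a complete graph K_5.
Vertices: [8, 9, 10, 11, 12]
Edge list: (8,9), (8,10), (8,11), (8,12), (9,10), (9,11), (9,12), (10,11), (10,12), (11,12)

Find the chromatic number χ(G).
Clique number ω(G) = 5 (lower bound: χ ≥ ω).
The clique on [8, 9, 10, 11, 12] has size 5, forcing χ ≥ 5, and the coloring below uses 5 colors, so χ(G) = 5.
A valid 5-coloring: color 1: [8]; color 2: [10]; color 3: [11]; color 4: [12]; color 5: [9].

χ(G) = 5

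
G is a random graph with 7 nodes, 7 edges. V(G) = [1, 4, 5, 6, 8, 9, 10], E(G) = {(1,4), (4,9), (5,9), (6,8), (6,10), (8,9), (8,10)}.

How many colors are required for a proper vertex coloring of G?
χ(G) = 3

Clique number ω(G) = 3 (lower bound: χ ≥ ω).
The clique on [6, 8, 10] has size 3, forcing χ ≥ 3, and the coloring below uses 3 colors, so χ(G) = 3.
A valid 3-coloring: color 1: [4, 5, 8]; color 2: [1, 9, 10]; color 3: [6].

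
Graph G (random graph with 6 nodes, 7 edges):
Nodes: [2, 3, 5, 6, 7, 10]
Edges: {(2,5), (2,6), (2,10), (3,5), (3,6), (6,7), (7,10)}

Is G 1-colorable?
Edge (2,10) forces its endpoints to differ, so 1 color is not enough.

No, G is not 1-colorable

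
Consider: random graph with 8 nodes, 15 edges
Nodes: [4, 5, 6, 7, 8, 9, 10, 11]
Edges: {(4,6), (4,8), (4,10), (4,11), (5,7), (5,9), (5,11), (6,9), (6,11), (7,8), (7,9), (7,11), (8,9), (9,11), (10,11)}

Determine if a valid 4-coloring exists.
Yes, G is 4-colorable

A valid 4-coloring: color 1: [8, 11]; color 2: [4, 9]; color 3: [6, 7, 10]; color 4: [5].
(χ(G) = 4 ≤ 4.)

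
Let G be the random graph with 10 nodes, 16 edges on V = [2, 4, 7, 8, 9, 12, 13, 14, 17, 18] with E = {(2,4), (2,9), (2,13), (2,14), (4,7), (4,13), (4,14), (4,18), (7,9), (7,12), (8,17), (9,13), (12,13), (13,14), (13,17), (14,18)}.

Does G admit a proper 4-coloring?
A valid 4-coloring: color 1: [7, 8, 13, 18]; color 2: [4, 9, 12, 17]; color 3: [14]; color 4: [2].
(χ(G) = 4 ≤ 4.)

Yes, G is 4-colorable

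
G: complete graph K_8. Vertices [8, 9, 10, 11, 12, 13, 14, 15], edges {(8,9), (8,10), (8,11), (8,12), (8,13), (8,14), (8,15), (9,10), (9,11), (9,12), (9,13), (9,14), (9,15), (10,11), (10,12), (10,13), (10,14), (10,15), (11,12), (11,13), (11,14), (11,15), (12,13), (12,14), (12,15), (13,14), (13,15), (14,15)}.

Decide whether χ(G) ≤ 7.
No, G is not 7-colorable

The clique on vertices [8, 9, 10, 11, 12, 13, 14, 15] has size 8 > 7, so it alone needs 8 colors.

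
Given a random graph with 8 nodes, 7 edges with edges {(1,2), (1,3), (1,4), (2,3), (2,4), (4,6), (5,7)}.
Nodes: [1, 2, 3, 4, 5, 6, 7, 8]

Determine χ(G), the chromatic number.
χ(G) = 3

Clique number ω(G) = 3 (lower bound: χ ≥ ω).
The clique on [1, 2, 3] has size 3, forcing χ ≥ 3, and the coloring below uses 3 colors, so χ(G) = 3.
A valid 3-coloring: color 1: [3, 4, 7, 8]; color 2: [1, 5, 6]; color 3: [2].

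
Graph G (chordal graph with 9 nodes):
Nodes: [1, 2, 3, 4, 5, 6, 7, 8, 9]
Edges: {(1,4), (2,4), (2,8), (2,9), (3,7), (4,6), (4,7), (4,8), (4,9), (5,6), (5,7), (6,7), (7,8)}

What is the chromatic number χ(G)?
Clique number ω(G) = 3 (lower bound: χ ≥ ω).
The clique on [2, 4, 8] has size 3, forcing χ ≥ 3, and the coloring below uses 3 colors, so χ(G) = 3.
A valid 3-coloring: color 1: [3, 4, 5]; color 2: [1, 2, 7]; color 3: [6, 8, 9].

χ(G) = 3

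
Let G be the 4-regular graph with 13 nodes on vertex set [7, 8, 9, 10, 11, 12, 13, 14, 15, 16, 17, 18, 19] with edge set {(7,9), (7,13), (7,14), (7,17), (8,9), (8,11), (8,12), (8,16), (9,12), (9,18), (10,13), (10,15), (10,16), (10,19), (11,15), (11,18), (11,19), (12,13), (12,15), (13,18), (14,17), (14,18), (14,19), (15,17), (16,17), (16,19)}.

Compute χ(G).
χ(G) = 3

Clique number ω(G) = 3 (lower bound: χ ≥ ω).
The clique on [7, 14, 17] has size 3, forcing χ ≥ 3, and the coloring below uses 3 colors, so χ(G) = 3.
A valid 3-coloring: color 1: [9, 13, 14, 15, 16]; color 2: [10, 11, 12, 17]; color 3: [7, 8, 18, 19].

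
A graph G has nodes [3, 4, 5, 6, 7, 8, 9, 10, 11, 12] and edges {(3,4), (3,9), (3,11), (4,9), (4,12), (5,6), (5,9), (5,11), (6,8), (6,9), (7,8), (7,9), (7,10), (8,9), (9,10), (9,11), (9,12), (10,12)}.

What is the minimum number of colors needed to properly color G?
χ(G) = 4

Clique number ω(G) = 3 (lower bound: χ ≥ ω).
Odd cycle [8, 7, 10, 12, 4, 3, 11, 5, 6] needs 3 colors (χ ≥ 3).
Vertex 9 is adjacent to every vertex of [3, 4, 5, 6, 7, 8, 10, 11, 12], which already need 3 colors among themselves, so 9 needs a new color (χ ≥ 4).
The coloring below uses 4 colors, so χ(G) = 4.
A valid 4-coloring: color 1: [9]; color 2: [4, 5, 8, 10]; color 3: [3, 6, 7, 12]; color 4: [11].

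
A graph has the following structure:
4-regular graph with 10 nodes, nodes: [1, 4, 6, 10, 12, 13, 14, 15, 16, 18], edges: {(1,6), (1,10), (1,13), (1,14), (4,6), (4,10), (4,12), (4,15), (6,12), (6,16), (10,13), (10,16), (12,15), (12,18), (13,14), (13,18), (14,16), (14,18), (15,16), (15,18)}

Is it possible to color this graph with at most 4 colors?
Yes, G is 4-colorable

A valid 4-coloring: color 1: [6, 13, 15]; color 2: [1, 4, 16, 18]; color 3: [10, 12, 14].
(χ(G) = 3 ≤ 4.)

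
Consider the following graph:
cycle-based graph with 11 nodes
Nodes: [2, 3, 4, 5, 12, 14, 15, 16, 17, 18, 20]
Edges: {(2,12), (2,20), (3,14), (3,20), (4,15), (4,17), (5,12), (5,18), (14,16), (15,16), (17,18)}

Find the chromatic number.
Clique number ω(G) = 2 (lower bound: χ ≥ ω).
Odd cycle [18, 5, 12, 2, 20, 3, 14, 16, 15, 4, 17] needs 3 colors (χ ≥ 3).
The coloring below uses 3 colors, so χ(G) = 3.
A valid 3-coloring: color 1: [4, 12, 14, 18, 20]; color 2: [2, 3, 5, 16, 17]; color 3: [15].

χ(G) = 3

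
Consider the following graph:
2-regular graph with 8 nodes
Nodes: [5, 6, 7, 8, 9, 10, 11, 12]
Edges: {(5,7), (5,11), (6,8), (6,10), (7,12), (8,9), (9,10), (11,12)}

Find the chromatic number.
χ(G) = 2

Clique number ω(G) = 2 (lower bound: χ ≥ ω).
The graph is bipartite (no odd cycle), so 2 colors suffice: χ(G) = 2.
A valid 2-coloring: color 1: [5, 6, 9, 12]; color 2: [7, 8, 10, 11].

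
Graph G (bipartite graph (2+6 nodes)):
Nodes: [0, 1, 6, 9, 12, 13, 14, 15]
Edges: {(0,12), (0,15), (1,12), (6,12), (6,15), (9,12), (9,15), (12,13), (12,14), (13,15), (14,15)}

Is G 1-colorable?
No, G is not 1-colorable

Edge (0,12) forces its endpoints to differ, so 1 color is not enough.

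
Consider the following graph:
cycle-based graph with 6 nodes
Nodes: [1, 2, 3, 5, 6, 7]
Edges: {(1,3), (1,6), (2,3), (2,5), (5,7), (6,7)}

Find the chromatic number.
χ(G) = 2

Clique number ω(G) = 2 (lower bound: χ ≥ ω).
The graph is bipartite (no odd cycle), so 2 colors suffice: χ(G) = 2.
A valid 2-coloring: color 1: [3, 5, 6]; color 2: [1, 2, 7].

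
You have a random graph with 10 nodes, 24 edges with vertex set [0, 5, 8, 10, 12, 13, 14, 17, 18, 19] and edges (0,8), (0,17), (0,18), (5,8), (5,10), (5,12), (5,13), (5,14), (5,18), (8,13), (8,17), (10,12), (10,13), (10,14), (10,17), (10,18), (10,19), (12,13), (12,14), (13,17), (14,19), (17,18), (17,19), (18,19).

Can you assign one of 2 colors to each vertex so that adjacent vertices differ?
No, G is not 2-colorable

The clique on vertices [10, 17, 18, 19] has size 4 > 2, so it alone needs 4 colors.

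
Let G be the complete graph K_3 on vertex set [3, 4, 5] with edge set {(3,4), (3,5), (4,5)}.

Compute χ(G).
Clique number ω(G) = 3 (lower bound: χ ≥ ω).
The clique on [3, 4, 5] has size 3, forcing χ ≥ 3, and the coloring below uses 3 colors, so χ(G) = 3.
A valid 3-coloring: color 1: [4]; color 2: [3]; color 3: [5].

χ(G) = 3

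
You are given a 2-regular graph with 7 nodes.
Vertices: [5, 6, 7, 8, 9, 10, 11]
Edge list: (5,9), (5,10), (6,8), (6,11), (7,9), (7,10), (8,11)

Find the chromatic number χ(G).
Clique number ω(G) = 3 (lower bound: χ ≥ ω).
The clique on [6, 8, 11] has size 3, forcing χ ≥ 3, and the coloring below uses 3 colors, so χ(G) = 3.
A valid 3-coloring: color 1: [5, 6, 7]; color 2: [8, 9, 10]; color 3: [11].

χ(G) = 3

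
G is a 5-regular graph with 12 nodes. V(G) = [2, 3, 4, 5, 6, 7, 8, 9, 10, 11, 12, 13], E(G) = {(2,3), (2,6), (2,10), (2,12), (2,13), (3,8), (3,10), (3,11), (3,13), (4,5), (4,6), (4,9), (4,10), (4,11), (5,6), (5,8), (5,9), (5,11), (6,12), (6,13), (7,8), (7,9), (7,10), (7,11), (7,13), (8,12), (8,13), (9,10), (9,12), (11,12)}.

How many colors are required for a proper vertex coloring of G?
Clique number ω(G) = 3 (lower bound: χ ≥ ω).
Suppose a proper 3-coloring c exists. The clique [2, 3, 10] takes 3 distinct colors; by symmetry let c(2) = 1, c(3) = 2, c(10) = 3.
- Vertex 13: neighbors [2, 3] already have colors [1, 2] ⇒ c(13) = 3.
- Vertex 6: neighbors [2, 13] already have colors [1, 3] ⇒ c(6) = 2.
- Vertex 4: neighbors [6, 10] already have colors [2, 3] ⇒ c(4) = 1.
- Vertex 5: neighbors [4, 6] already have colors [1, 2] ⇒ c(5) = 3.
- Vertex 11: neighbors [4, 3, 5] already have colors [1, 2, 3] — all 3 colors blocked. Contradiction.
The forced assignments end in a contradiction, so G has no proper 3-coloring (χ ≥ 4).
The coloring below uses 4 colors, so χ(G) = 4.
A valid 4-coloring: color 1: [3, 4, 7, 12]; color 2: [2, 8, 9, 11]; color 3: [5, 10, 13]; color 4: [6].

χ(G) = 4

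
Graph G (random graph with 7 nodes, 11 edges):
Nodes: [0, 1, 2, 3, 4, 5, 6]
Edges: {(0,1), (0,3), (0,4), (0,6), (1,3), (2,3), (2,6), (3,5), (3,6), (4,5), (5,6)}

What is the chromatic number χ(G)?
Clique number ω(G) = 3 (lower bound: χ ≥ ω).
The clique on [0, 1, 3] has size 3, forcing χ ≥ 3, and the coloring below uses 3 colors, so χ(G) = 3.
A valid 3-coloring: color 1: [3, 4]; color 2: [1, 6]; color 3: [0, 2, 5].

χ(G) = 3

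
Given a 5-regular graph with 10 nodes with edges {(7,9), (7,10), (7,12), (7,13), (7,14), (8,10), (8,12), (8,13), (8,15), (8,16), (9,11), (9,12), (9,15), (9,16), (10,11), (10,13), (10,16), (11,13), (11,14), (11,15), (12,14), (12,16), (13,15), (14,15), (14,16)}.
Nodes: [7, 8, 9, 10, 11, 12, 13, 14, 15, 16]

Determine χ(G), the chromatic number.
Clique number ω(G) = 3 (lower bound: χ ≥ ω).
Suppose a proper 3-coloring c exists. The clique [7, 9, 12] takes 3 distinct colors; by symmetry let c(7) = 1, c(9) = 2, c(12) = 3.
- Vertex 14: neighbors [7, 12] already have colors [1, 3] ⇒ c(14) = 2.
- Vertex 16: neighbors [9, 12] already have colors [2, 3] ⇒ c(16) = 1.
- Vertex 8: neighbors [16, 12] already have colors [1, 3] ⇒ c(8) = 2.
- Vertex 13: neighbors [7, 8] already have colors [1, 2] ⇒ c(13) = 3.
- Vertex 10: neighbors [7, 8, 13] already have colors [1, 2, 3] — all 3 colors blocked. Contradiction.
The forced assignments end in a contradiction, so G has no proper 3-coloring (χ ≥ 4).
The coloring below uses 4 colors, so χ(G) = 4.
A valid 4-coloring: color 1: [10, 12, 15]; color 2: [9, 13, 14]; color 3: [7, 11, 16]; color 4: [8].

χ(G) = 4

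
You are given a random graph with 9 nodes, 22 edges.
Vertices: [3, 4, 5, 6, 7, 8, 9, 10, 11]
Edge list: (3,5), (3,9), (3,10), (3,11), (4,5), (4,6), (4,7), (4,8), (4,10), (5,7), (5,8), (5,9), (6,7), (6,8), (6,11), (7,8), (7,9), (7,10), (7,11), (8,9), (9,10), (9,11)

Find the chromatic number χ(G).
Clique number ω(G) = 4 (lower bound: χ ≥ ω).
The clique on [5, 7, 8, 9] has size 4, forcing χ ≥ 4, and the coloring below uses 4 colors, so χ(G) = 4.
A valid 4-coloring: color 1: [3, 7]; color 2: [4, 9]; color 3: [8, 10, 11]; color 4: [5, 6].

χ(G) = 4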